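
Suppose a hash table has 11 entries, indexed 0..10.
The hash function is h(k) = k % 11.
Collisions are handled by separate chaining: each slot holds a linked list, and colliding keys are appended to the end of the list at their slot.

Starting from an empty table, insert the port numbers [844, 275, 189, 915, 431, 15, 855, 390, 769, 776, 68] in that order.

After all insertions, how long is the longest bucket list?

4

Insert 844: h=8, bucket 8 empty -> new chain.
Insert 275: h=0, bucket 0 empty -> new chain.
Insert 189: h=2, bucket 2 empty -> new chain.
Insert 915: h=2, bucket 2 nonempty -> append to chain.
Insert 431: h=2, bucket 2 nonempty -> append to chain.
Insert 15: h=4, bucket 4 empty -> new chain.
Insert 855: h=8, bucket 8 nonempty -> append to chain.
Insert 390: h=5, bucket 5 empty -> new chain.
Insert 769: h=10, bucket 10 empty -> new chain.
Insert 776: h=6, bucket 6 empty -> new chain.
Insert 68: h=2, bucket 2 nonempty -> append to chain.
Final buckets:
0: 275
1: .
2: 189 -> 915 -> 431 -> 68
3: .
4: 15
5: 390
6: 776
7: .
8: 844 -> 855
9: .
10: 769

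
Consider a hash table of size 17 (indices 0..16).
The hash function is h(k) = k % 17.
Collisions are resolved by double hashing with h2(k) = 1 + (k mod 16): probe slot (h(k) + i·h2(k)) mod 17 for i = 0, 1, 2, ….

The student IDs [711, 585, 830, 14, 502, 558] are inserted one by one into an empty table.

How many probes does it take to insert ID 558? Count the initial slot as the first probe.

Insert 711: h=14, slot 14 empty → index 14.
Insert 585: h=7, slot 7 empty → index 7.
Insert 830: h=14, h2=15, slot 14 occupied → index 12.
Insert 14: h=14, h2=15, slots 14,12 occupied → index 10.
Insert 502: h=9, slot 9 empty → index 9.
Insert 558: h=14, h2=15, slots 14,12,10 occupied → index 8.
Table: [., ., ., ., ., ., ., 585, 558, 502, 14, ., 830, ., 711, ., .]

4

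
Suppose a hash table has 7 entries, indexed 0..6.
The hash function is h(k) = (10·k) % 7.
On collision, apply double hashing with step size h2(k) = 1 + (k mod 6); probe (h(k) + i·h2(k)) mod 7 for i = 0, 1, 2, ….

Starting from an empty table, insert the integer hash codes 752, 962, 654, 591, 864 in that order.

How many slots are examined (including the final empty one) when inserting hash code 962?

2

Insert 752: h=2, slot 2 empty => index 2.
Insert 962: h=2, h2=3, slot 2 occupied => index 5.
Insert 654: h=2, h2=1, slot 2 occupied => index 3.
Insert 591: h=2, h2=4, slot 2 occupied => index 6.
Insert 864: h=2, h2=1, slots 2,3 occupied => index 4.
Table: [_, _, 752, 654, 864, 962, 591]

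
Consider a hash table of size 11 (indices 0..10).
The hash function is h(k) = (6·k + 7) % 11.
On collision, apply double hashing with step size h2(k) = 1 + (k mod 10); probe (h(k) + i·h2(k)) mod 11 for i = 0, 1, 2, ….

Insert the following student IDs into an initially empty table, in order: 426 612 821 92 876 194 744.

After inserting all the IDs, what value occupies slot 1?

426 hashes to 0; slot 0 is free -> place at 0.
612 hashes to 5; slot 5 is free -> place at 5.
821 hashes to 5, h2=2; 5 taken -> place at 7.
92 hashes to 9; slot 9 is free -> place at 9.
876 hashes to 5, h2=7; 5 taken -> place at 1.
194 hashes to 5, h2=5; 5 taken -> place at 10.
744 hashes to 5, h2=5; 5,10 taken -> place at 4.
Table: [426, 876, ∅, ∅, 744, 612, ∅, 821, ∅, 92, 194]

876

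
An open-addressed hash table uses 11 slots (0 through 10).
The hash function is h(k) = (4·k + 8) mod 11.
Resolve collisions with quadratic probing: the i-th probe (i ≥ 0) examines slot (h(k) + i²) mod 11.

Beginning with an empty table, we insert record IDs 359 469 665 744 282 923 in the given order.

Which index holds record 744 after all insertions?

359: h=3 → slot 3
469: h=3, probe 3,4 → slot 4
665: h=6 → slot 6
744: h=3, probe 3,4,7 → slot 7
282: h=3, probe 3,4,7,1 → slot 1
923: h=4, probe 4,5 → slot 5
Table: [_, 282, _, 359, 469, 923, 665, 744, _, _, _]

7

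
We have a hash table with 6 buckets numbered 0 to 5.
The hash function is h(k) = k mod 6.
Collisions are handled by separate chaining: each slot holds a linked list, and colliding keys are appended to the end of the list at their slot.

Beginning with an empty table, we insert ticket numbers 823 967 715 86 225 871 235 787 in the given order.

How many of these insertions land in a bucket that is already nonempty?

823 -> bucket 1
967 -> bucket 1 (collision)
715 -> bucket 1 (collision)
86 -> bucket 2
225 -> bucket 3
871 -> bucket 1 (collision)
235 -> bucket 1 (collision)
787 -> bucket 1 (collision)
Final buckets:
0: -
1: 823 -> 967 -> 715 -> 871 -> 235 -> 787
2: 86
3: 225
4: -
5: -

5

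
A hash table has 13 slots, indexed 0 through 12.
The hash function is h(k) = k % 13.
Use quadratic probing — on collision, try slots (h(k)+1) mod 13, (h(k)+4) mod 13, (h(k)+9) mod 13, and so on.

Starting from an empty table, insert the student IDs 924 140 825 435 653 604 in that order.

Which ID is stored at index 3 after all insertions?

653

924: h=1 -> slot 1
140: h=10 -> slot 10
825: h=6 -> slot 6
435: h=6, probe 6,7 -> slot 7
653: h=3 -> slot 3
604: h=6, probe 6,7,10,2 -> slot 2
Table: [., 924, 604, 653, ., ., 825, 435, ., ., 140, ., .]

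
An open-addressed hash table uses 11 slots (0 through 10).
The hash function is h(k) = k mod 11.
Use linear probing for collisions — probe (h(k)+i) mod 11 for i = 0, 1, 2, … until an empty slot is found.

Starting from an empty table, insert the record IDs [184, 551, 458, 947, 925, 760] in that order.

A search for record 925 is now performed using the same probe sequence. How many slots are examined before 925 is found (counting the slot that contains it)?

3

184 hashes to 8; slot 8 is free -> place at 8.
551 hashes to 1; slot 1 is free -> place at 1.
458 hashes to 7; slot 7 is free -> place at 7.
947 hashes to 1; 1 taken -> place at 2.
925 hashes to 1; 1,2 taken -> place at 3.
760 hashes to 1; 1,2,3 taken -> place at 4.
Table: [., 551, 947, 925, 760, ., ., 458, 184, ., .]
Lookup 925: h=1, probe 1,2,3 → found at 3.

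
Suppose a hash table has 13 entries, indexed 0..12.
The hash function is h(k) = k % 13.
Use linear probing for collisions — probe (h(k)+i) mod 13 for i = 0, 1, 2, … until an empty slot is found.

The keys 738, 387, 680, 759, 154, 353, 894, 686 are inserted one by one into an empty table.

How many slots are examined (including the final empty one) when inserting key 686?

5

738: h=10 -> slot 10
387: h=10, probe 10,11 -> slot 11
680: h=4 -> slot 4
759: h=5 -> slot 5
154: h=11, probe 11,12 -> slot 12
353: h=2 -> slot 2
894: h=10, probe 10,11,12,0 -> slot 0
686: h=10, probe 10,11,12,0,1 -> slot 1
Table: [894, 686, 353, -, 680, 759, -, -, -, -, 738, 387, 154]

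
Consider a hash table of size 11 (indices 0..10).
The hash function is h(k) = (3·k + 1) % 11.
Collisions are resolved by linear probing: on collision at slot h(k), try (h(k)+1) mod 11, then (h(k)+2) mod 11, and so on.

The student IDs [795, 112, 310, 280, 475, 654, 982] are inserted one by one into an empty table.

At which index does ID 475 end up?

795 hashes to 10; slot 10 is free => place at 10.
112 hashes to 7; slot 7 is free => place at 7.
310 hashes to 7; 7 taken => place at 8.
280 hashes to 5; slot 5 is free => place at 5.
475 hashes to 7; 7,8 taken => place at 9.
654 hashes to 5; 5 taken => place at 6.
982 hashes to 10; 10 taken => place at 0.
Table: [982, -, -, -, -, 280, 654, 112, 310, 475, 795]

9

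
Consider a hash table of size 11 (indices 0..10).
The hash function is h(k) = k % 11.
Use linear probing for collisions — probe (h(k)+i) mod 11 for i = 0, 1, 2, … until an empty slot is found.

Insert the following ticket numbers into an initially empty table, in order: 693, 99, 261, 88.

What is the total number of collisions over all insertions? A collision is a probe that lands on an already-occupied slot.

693: h=0 => slot 0
99: h=0, probe 0,1 => slot 1
261: h=8 => slot 8
88: h=0, probe 0,1,2 => slot 2
Table: [693, 99, 88, -, -, -, -, -, 261, -, -]

3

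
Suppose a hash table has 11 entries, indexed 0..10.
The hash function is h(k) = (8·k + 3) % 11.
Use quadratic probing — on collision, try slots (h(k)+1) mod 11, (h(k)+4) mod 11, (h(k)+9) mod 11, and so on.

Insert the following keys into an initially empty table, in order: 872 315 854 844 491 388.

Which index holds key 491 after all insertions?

2

Insert 872: h=5, slot 5 empty => index 5.
Insert 315: h=4, slot 4 empty => index 4.
Insert 854: h=4, slots 4,5 occupied => index 8.
Insert 844: h=1, slot 1 empty => index 1.
Insert 491: h=4, slots 4,5,8 occupied => index 2.
Insert 388: h=5, slot 5 occupied => index 6.
Table: [∅, 844, 491, ∅, 315, 872, 388, ∅, 854, ∅, ∅]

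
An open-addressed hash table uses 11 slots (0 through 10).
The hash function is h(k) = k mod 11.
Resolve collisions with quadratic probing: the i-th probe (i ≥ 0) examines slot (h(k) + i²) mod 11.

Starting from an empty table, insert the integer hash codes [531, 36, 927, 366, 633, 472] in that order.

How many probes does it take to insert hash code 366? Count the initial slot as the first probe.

531: h=3 -> slot 3
36: h=3, probe 3,4 -> slot 4
927: h=3, probe 3,4,7 -> slot 7
366: h=3, probe 3,4,7,1 -> slot 1
633: h=6 -> slot 6
472: h=10 -> slot 10
Table: [-, 366, -, 531, 36, -, 633, 927, -, -, 472]

4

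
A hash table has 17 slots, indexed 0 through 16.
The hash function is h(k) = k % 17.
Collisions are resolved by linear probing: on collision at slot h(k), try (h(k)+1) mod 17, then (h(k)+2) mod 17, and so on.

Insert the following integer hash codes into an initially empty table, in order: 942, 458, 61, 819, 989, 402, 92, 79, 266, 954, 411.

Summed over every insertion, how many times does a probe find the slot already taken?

942 hashes to 7; slot 7 is free => place at 7.
458 hashes to 16; slot 16 is free => place at 16.
61 hashes to 10; slot 10 is free => place at 10.
819 hashes to 3; slot 3 is free => place at 3.
989 hashes to 3; 3 taken => place at 4.
402 hashes to 11; slot 11 is free => place at 11.
92 hashes to 7; 7 taken => place at 8.
79 hashes to 11; 11 taken => place at 12.
266 hashes to 11; 11,12 taken => place at 13.
954 hashes to 2; slot 2 is free => place at 2.
411 hashes to 3; 3,4 taken => place at 5.
Table: [-, -, 954, 819, 989, 411, -, 942, 92, -, 61, 402, 79, 266, -, -, 458]

7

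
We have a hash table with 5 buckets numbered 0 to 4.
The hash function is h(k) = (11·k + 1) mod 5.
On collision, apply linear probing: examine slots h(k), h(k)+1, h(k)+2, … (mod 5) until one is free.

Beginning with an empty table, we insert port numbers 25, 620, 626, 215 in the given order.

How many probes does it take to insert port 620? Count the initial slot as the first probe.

Insert 25: h=1, slot 1 empty => index 1.
Insert 620: h=1, slot 1 occupied => index 2.
Insert 626: h=2, slot 2 occupied => index 3.
Insert 215: h=1, slots 1,2,3 occupied => index 4.
Table: [—, 25, 620, 626, 215]

2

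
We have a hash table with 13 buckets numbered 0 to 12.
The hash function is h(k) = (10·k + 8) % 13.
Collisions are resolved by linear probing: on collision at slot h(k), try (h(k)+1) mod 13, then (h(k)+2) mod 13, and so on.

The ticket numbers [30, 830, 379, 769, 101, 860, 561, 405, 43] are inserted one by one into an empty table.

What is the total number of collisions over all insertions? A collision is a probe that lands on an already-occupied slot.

14

30: h=9 => slot 9
830: h=1 => slot 1
379: h=2 => slot 2
769: h=2, probe 2,3 => slot 3
101: h=4 => slot 4
860: h=2, probe 2,3,4,5 => slot 5
561: h=2, probe 2,3,4,5,6 => slot 6
405: h=2, probe 2,3,4,5,6,7 => slot 7
43: h=9, probe 9,10 => slot 10
Table: [-, 830, 379, 769, 101, 860, 561, 405, -, 30, 43, -, -]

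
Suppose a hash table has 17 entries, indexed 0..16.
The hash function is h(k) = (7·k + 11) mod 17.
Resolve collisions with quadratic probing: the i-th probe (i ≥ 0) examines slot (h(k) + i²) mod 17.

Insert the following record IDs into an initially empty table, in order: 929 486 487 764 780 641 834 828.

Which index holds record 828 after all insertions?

11

929: h=3 => slot 3
486: h=13 => slot 13
487: h=3, probe 3,4 => slot 4
764: h=4, probe 4,5 => slot 5
780: h=14 => slot 14
641: h=10 => slot 10
834: h=1 => slot 1
828: h=10, probe 10,11 => slot 11
Table: [∅, 834, ∅, 929, 487, 764, ∅, ∅, ∅, ∅, 641, 828, ∅, 486, 780, ∅, ∅]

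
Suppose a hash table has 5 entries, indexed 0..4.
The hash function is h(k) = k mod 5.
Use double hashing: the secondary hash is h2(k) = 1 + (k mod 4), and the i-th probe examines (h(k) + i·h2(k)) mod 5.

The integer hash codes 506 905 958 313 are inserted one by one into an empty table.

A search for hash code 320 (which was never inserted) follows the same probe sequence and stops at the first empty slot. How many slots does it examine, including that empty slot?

5

506: h=1 → slot 1
905: h=0 → slot 0
958: h=3 → slot 3
313: h=3, h2=2, probe 3,0,2 → slot 2
Table: [905, 506, 313, 958, .]
Lookup 320: h=0, h2=1, probe 0,1,2,3,4 → slot 4 empty, not found.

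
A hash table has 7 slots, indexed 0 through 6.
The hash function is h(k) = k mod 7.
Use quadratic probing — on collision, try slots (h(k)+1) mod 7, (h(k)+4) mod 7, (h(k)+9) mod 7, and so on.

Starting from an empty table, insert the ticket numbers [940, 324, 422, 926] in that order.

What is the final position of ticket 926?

4

Insert 940: h=2, slot 2 empty → index 2.
Insert 324: h=2, slot 2 occupied → index 3.
Insert 422: h=2, slots 2,3 occupied → index 6.
Insert 926: h=2, slots 2,3,6 occupied → index 4.
Table: [_, _, 940, 324, 926, _, 422]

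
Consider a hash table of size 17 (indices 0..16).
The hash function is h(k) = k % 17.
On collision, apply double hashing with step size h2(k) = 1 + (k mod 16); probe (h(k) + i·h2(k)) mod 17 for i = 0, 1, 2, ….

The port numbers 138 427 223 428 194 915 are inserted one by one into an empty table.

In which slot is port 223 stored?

1

138 hashes to 2; slot 2 is free → place at 2.
427 hashes to 2, h2=12; 2 taken → place at 14.
223 hashes to 2, h2=16; 2 taken → place at 1.
428 hashes to 3; slot 3 is free → place at 3.
194 hashes to 7; slot 7 is free → place at 7.
915 hashes to 14, h2=4; 14,1 taken → place at 5.
Table: [_, 223, 138, 428, _, 915, _, 194, _, _, _, _, _, _, 427, _, _]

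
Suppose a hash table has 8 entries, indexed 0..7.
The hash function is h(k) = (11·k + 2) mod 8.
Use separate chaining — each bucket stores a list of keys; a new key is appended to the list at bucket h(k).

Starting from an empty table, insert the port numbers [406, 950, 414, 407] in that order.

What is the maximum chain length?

Insert 406: h=4, bucket 4 empty → new chain.
Insert 950: h=4, bucket 4 nonempty → append to chain.
Insert 414: h=4, bucket 4 nonempty → append to chain.
Insert 407: h=7, bucket 7 empty → new chain.
Final buckets:
0: —
1: —
2: —
3: —
4: 406 -> 950 -> 414
5: —
6: —
7: 407

3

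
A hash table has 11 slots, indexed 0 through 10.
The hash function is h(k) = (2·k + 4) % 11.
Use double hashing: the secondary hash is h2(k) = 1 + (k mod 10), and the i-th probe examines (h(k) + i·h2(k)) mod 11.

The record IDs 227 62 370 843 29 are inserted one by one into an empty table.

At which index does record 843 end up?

0

227: h=7 -> slot 7
62: h=7, h2=3, probe 7,10 -> slot 10
370: h=7, h2=1, probe 7,8 -> slot 8
843: h=7, h2=4, probe 7,0 -> slot 0
29: h=7, h2=10, probe 7,6 -> slot 6
Table: [843, ∅, ∅, ∅, ∅, ∅, 29, 227, 370, ∅, 62]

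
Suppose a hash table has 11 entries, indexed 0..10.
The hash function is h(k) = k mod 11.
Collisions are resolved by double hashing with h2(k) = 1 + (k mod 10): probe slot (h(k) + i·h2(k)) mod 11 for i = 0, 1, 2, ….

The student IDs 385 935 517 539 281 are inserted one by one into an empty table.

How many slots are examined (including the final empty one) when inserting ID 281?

4

Insert 385: h=0, slot 0 empty → index 0.
Insert 935: h=0, h2=6, slot 0 occupied → index 6.
Insert 517: h=0, h2=8, slot 0 occupied → index 8.
Insert 539: h=0, h2=10, slot 0 occupied → index 10.
Insert 281: h=6, h2=2, slots 6,8,10 occupied → index 1.
Table: [385, 281, —, —, —, —, 935, —, 517, —, 539]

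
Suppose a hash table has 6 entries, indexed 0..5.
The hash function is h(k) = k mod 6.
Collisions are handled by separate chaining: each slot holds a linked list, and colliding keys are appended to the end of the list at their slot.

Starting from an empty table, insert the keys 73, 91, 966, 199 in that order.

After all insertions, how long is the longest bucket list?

Insert 73: h=1, bucket 1 empty → new chain.
Insert 91: h=1, bucket 1 nonempty → append to chain.
Insert 966: h=0, bucket 0 empty → new chain.
Insert 199: h=1, bucket 1 nonempty → append to chain.
Final buckets:
0: 966
1: 73 -> 91 -> 199
2: ∅
3: ∅
4: ∅
5: ∅

3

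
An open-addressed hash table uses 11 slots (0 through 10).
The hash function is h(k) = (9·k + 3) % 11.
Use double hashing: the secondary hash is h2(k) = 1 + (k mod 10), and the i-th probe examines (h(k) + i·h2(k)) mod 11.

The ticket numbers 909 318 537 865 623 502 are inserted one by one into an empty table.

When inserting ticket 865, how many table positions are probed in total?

2

Insert 909: h=0, slot 0 empty => index 0.
Insert 318: h=5, slot 5 empty => index 5.
Insert 537: h=7, slot 7 empty => index 7.
Insert 865: h=0, h2=6, slot 0 occupied => index 6.
Insert 623: h=0, h2=4, slot 0 occupied => index 4.
Insert 502: h=0, h2=3, slot 0 occupied => index 3.
Table: [909, —, —, 502, 623, 318, 865, 537, —, —, —]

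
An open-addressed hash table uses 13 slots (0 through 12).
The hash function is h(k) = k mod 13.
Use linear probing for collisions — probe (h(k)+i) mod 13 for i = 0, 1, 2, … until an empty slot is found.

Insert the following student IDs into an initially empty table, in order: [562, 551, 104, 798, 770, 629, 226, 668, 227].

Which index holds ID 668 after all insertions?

Insert 562: h=3, slot 3 empty => index 3.
Insert 551: h=5, slot 5 empty => index 5.
Insert 104: h=0, slot 0 empty => index 0.
Insert 798: h=5, slot 5 occupied => index 6.
Insert 770: h=3, slot 3 occupied => index 4.
Insert 629: h=5, slots 5,6 occupied => index 7.
Insert 226: h=5, slots 5,6,7 occupied => index 8.
Insert 668: h=5, slots 5,6,7,8 occupied => index 9.
Insert 227: h=6, slots 6,7,8,9 occupied => index 10.
Table: [104, ∅, ∅, 562, 770, 551, 798, 629, 226, 668, 227, ∅, ∅]

9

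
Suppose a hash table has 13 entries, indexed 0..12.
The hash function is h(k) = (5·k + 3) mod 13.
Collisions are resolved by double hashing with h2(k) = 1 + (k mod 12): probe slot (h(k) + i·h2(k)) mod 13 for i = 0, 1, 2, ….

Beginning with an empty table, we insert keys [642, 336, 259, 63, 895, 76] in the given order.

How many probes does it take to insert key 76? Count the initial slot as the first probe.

3

642: h=2 -> slot 2
336: h=6 -> slot 6
259: h=11 -> slot 11
63: h=6, h2=4, probe 6,10 -> slot 10
895: h=6, h2=8, probe 6,1 -> slot 1
76: h=6, h2=5, probe 6,11,3 -> slot 3
Table: [., 895, 642, 76, ., ., 336, ., ., ., 63, 259, .]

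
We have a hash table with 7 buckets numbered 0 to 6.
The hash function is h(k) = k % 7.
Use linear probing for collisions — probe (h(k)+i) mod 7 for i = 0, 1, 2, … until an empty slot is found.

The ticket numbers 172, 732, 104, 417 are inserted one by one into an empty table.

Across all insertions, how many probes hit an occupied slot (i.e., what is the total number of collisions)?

4

172: h=4 => slot 4
732: h=4, probe 4,5 => slot 5
104: h=6 => slot 6
417: h=4, probe 4,5,6,0 => slot 0
Table: [417, -, -, -, 172, 732, 104]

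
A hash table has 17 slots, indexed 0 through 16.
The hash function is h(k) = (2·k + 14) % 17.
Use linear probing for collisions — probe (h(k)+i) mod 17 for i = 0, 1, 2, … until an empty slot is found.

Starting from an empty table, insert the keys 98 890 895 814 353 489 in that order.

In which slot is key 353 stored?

98 hashes to 6; slot 6 is free → place at 6.
890 hashes to 9; slot 9 is free → place at 9.
895 hashes to 2; slot 2 is free → place at 2.
814 hashes to 10; slot 10 is free → place at 10.
353 hashes to 6; 6 taken → place at 7.
489 hashes to 6; 6,7 taken → place at 8.
Table: [—, —, 895, —, —, —, 98, 353, 489, 890, 814, —, —, —, —, —, —]

7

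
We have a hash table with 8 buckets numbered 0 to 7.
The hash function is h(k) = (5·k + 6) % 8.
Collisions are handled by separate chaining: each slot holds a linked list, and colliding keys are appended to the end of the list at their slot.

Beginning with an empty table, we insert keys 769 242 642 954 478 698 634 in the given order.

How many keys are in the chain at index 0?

Insert 769: h=3, bucket 3 empty → new chain.
Insert 242: h=0, bucket 0 empty → new chain.
Insert 642: h=0, bucket 0 nonempty → append to chain.
Insert 954: h=0, bucket 0 nonempty → append to chain.
Insert 478: h=4, bucket 4 empty → new chain.
Insert 698: h=0, bucket 0 nonempty → append to chain.
Insert 634: h=0, bucket 0 nonempty → append to chain.
Final buckets:
0: 242 -> 642 -> 954 -> 698 -> 634
1: .
2: .
3: 769
4: 478
5: .
6: .
7: .

5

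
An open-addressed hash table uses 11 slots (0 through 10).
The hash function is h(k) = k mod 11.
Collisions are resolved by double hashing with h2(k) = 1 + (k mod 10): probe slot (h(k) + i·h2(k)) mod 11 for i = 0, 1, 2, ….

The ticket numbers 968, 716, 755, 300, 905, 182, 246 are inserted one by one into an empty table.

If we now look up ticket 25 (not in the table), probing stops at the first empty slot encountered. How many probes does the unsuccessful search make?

Insert 968: h=0, slot 0 empty → index 0.
Insert 716: h=1, slot 1 empty → index 1.
Insert 755: h=7, slot 7 empty → index 7.
Insert 300: h=3, slot 3 empty → index 3.
Insert 905: h=3, h2=6, slot 3 occupied → index 9.
Insert 182: h=6, slot 6 empty → index 6.
Insert 246: h=4, slot 4 empty → index 4.
Table: [968, 716, —, 300, 246, —, 182, 755, —, 905, —]
Lookup 25: h=3, h2=6, probe 3,9,4,10 → slot 10 empty, not found.

4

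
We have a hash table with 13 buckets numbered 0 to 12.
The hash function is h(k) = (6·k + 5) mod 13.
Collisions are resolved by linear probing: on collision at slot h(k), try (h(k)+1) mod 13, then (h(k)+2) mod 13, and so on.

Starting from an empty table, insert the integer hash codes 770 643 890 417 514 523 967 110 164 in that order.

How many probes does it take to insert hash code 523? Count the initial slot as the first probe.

770 hashes to 10; slot 10 is free => place at 10.
643 hashes to 2; slot 2 is free => place at 2.
890 hashes to 2; 2 taken => place at 3.
417 hashes to 11; slot 11 is free => place at 11.
514 hashes to 8; slot 8 is free => place at 8.
523 hashes to 10; 10,11 taken => place at 12.
967 hashes to 9; slot 9 is free => place at 9.
110 hashes to 2; 2,3 taken => place at 4.
164 hashes to 1; slot 1 is free => place at 1.
Table: [—, 164, 643, 890, 110, —, —, —, 514, 967, 770, 417, 523]

3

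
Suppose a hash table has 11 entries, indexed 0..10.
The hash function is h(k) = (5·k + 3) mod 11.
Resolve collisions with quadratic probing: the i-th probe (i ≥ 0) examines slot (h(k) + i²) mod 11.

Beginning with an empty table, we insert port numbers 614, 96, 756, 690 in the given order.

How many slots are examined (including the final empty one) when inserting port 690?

614 hashes to 4; slot 4 is free → place at 4.
96 hashes to 10; slot 10 is free → place at 10.
756 hashes to 10; 10 taken → place at 0.
690 hashes to 10; 10,0 taken → place at 3.
Table: [756, _, _, 690, 614, _, _, _, _, _, 96]

3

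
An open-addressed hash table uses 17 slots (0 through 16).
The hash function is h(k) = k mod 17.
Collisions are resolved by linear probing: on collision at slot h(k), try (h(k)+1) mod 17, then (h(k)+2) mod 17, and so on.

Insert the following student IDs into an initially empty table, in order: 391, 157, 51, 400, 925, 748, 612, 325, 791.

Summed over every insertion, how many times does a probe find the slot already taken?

391: h=0 -> slot 0
157: h=4 -> slot 4
51: h=0, probe 0,1 -> slot 1
400: h=9 -> slot 9
925: h=7 -> slot 7
748: h=0, probe 0,1,2 -> slot 2
612: h=0, probe 0,1,2,3 -> slot 3
325: h=2, probe 2,3,4,5 -> slot 5
791: h=9, probe 9,10 -> slot 10
Table: [391, 51, 748, 612, 157, 325, ∅, 925, ∅, 400, 791, ∅, ∅, ∅, ∅, ∅, ∅]

10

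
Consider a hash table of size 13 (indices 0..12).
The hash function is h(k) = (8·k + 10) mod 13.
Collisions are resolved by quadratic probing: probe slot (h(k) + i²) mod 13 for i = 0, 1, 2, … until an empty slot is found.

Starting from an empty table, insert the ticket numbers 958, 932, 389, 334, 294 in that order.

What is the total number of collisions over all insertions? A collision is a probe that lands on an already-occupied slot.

Insert 958: h=4, slot 4 empty => index 4.
Insert 932: h=4, slot 4 occupied => index 5.
Insert 389: h=2, slot 2 empty => index 2.
Insert 334: h=4, slots 4,5 occupied => index 8.
Insert 294: h=9, slot 9 empty => index 9.
Table: [—, —, 389, —, 958, 932, —, —, 334, 294, —, —, —]

3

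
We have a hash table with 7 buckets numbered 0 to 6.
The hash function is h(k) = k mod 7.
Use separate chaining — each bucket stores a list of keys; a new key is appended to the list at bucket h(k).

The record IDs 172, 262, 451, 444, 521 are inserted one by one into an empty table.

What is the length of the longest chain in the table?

4

Insert 172: h=4, bucket 4 empty -> new chain.
Insert 262: h=3, bucket 3 empty -> new chain.
Insert 451: h=3, bucket 3 nonempty -> append to chain.
Insert 444: h=3, bucket 3 nonempty -> append to chain.
Insert 521: h=3, bucket 3 nonempty -> append to chain.
Final buckets:
0: -
1: -
2: -
3: 262 -> 451 -> 444 -> 521
4: 172
5: -
6: -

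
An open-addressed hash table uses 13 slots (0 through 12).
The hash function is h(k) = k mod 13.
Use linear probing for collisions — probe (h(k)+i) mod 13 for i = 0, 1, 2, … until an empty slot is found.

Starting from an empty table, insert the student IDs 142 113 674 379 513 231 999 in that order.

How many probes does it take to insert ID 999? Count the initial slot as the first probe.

3

142: h=12 → slot 12
113: h=9 → slot 9
674: h=11 → slot 11
379: h=2 → slot 2
513: h=6 → slot 6
231: h=10 → slot 10
999: h=11, probe 11,12,0 → slot 0
Table: [999, _, 379, _, _, _, 513, _, _, 113, 231, 674, 142]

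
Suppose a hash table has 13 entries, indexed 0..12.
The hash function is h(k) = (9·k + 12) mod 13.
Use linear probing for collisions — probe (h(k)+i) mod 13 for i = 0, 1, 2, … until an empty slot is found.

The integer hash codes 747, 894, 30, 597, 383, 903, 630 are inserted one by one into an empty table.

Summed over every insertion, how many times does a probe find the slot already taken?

747: h=1 → slot 1
894: h=11 → slot 11
30: h=9 → slot 9
597: h=3 → slot 3
383: h=1, probe 1,2 → slot 2
903: h=1, probe 1,2,3,4 → slot 4
630: h=1, probe 1,2,3,4,5 → slot 5
Table: [., 747, 383, 597, 903, 630, ., ., ., 30, ., 894, .]

8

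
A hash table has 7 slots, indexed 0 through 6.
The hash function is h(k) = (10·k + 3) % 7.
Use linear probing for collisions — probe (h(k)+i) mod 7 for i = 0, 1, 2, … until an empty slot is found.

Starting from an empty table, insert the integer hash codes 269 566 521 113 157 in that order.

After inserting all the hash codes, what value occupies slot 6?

269: h=5 -> slot 5
566: h=0 -> slot 0
521: h=5, probe 5,6 -> slot 6
113: h=6, probe 6,0,1 -> slot 1
157: h=5, probe 5,6,0,1,2 -> slot 2
Table: [566, 113, 157, —, —, 269, 521]

521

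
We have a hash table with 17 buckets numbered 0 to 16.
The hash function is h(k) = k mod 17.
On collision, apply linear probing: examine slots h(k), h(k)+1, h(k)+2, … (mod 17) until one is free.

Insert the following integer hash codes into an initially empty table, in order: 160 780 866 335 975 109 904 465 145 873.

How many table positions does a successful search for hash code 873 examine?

6

160 hashes to 7; slot 7 is free → place at 7.
780 hashes to 15; slot 15 is free → place at 15.
866 hashes to 16; slot 16 is free → place at 16.
335 hashes to 12; slot 12 is free → place at 12.
975 hashes to 6; slot 6 is free → place at 6.
109 hashes to 7; 7 taken → place at 8.
904 hashes to 3; slot 3 is free → place at 3.
465 hashes to 6; 6,7,8 taken → place at 9.
145 hashes to 9; 9 taken → place at 10.
873 hashes to 6; 6,7,8,9,10 taken → place at 11.
Table: [., ., ., 904, ., ., 975, 160, 109, 465, 145, 873, 335, ., ., 780, 866]
Lookup 873: h=6, probe 6,7,8,9,10,11 → found at 11.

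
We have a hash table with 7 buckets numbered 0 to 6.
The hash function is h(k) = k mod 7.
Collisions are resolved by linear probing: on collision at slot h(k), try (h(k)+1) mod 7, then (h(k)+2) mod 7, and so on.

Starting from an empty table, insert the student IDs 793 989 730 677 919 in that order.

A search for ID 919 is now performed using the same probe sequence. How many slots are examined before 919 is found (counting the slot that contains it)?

793: h=2 -> slot 2
989: h=2, probe 2,3 -> slot 3
730: h=2, probe 2,3,4 -> slot 4
677: h=5 -> slot 5
919: h=2, probe 2,3,4,5,6 -> slot 6
Table: [—, —, 793, 989, 730, 677, 919]
Lookup 919: h=2, probe 2,3,4,5,6 → found at 6.

5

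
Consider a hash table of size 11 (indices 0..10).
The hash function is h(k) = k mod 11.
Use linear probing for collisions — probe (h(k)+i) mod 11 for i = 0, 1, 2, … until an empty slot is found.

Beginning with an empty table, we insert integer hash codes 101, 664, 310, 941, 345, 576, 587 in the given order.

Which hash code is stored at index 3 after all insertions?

101: h=2 → slot 2
664: h=4 → slot 4
310: h=2, probe 2,3 → slot 3
941: h=6 → slot 6
345: h=4, probe 4,5 → slot 5
576: h=4, probe 4,5,6,7 → slot 7
587: h=4, probe 4,5,6,7,8 → slot 8
Table: [∅, ∅, 101, 310, 664, 345, 941, 576, 587, ∅, ∅]

310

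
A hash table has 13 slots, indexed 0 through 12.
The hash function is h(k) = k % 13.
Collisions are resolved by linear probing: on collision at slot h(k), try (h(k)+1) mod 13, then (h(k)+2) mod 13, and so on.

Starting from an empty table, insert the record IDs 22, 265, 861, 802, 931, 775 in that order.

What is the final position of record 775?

22: h=9 => slot 9
265: h=5 => slot 5
861: h=3 => slot 3
802: h=9, probe 9,10 => slot 10
931: h=8 => slot 8
775: h=8, probe 8,9,10,11 => slot 11
Table: [., ., ., 861, ., 265, ., ., 931, 22, 802, 775, .]

11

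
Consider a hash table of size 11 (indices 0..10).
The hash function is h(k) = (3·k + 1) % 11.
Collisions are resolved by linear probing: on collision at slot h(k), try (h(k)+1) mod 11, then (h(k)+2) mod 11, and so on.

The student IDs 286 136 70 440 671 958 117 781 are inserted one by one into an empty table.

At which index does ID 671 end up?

5

286 hashes to 1; slot 1 is free => place at 1.
136 hashes to 2; slot 2 is free => place at 2.
70 hashes to 2; 2 taken => place at 3.
440 hashes to 1; 1,2,3 taken => place at 4.
671 hashes to 1; 1,2,3,4 taken => place at 5.
958 hashes to 4; 4,5 taken => place at 6.
117 hashes to 0; slot 0 is free => place at 0.
781 hashes to 1; 1,2,3,4,5,6 taken => place at 7.
Table: [117, 286, 136, 70, 440, 671, 958, 781, -, -, -]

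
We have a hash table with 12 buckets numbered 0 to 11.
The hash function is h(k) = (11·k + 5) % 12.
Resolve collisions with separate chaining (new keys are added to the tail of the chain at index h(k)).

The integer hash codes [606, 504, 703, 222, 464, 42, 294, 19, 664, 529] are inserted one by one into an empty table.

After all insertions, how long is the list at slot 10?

Insert 606: h=11, bucket 11 empty → new chain.
Insert 504: h=5, bucket 5 empty → new chain.
Insert 703: h=10, bucket 10 empty → new chain.
Insert 222: h=11, bucket 11 nonempty → append to chain.
Insert 464: h=9, bucket 9 empty → new chain.
Insert 42: h=11, bucket 11 nonempty → append to chain.
Insert 294: h=11, bucket 11 nonempty → append to chain.
Insert 19: h=10, bucket 10 nonempty → append to chain.
Insert 664: h=1, bucket 1 empty → new chain.
Insert 529: h=4, bucket 4 empty → new chain.
Final buckets:
0: —
1: 664
2: —
3: —
4: 529
5: 504
6: —
7: —
8: —
9: 464
10: 703 -> 19
11: 606 -> 222 -> 42 -> 294

2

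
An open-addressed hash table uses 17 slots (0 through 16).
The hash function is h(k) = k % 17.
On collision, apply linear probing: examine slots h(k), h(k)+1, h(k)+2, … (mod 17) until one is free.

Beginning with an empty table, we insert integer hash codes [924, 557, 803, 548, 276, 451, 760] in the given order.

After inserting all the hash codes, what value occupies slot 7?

276

924 hashes to 6; slot 6 is free => place at 6.
557 hashes to 13; slot 13 is free => place at 13.
803 hashes to 4; slot 4 is free => place at 4.
548 hashes to 4; 4 taken => place at 5.
276 hashes to 4; 4,5,6 taken => place at 7.
451 hashes to 9; slot 9 is free => place at 9.
760 hashes to 12; slot 12 is free => place at 12.
Table: [., ., ., ., 803, 548, 924, 276, ., 451, ., ., 760, 557, ., ., .]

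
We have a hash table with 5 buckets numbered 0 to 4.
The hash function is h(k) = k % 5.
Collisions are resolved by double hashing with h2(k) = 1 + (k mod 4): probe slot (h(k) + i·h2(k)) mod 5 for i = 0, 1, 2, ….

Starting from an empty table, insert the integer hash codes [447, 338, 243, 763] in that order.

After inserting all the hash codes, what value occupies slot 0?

447 hashes to 2; slot 2 is free => place at 2.
338 hashes to 3; slot 3 is free => place at 3.
243 hashes to 3, h2=4; 3,2 taken => place at 1.
763 hashes to 3, h2=4; 3,2,1 taken => place at 0.
Table: [763, 243, 447, 338, ∅]

763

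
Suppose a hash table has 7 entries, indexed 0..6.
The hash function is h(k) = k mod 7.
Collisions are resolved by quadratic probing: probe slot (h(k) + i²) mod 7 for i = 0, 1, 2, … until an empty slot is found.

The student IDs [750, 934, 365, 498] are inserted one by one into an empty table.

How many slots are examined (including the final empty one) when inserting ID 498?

3

750 hashes to 1; slot 1 is free → place at 1.
934 hashes to 3; slot 3 is free → place at 3.
365 hashes to 1; 1 taken → place at 2.
498 hashes to 1; 1,2 taken → place at 5.
Table: [., 750, 365, 934, ., 498, .]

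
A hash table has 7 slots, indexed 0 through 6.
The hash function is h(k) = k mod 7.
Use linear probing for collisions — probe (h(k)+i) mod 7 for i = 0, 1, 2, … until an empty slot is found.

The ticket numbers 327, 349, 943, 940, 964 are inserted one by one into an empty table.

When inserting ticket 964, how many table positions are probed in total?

4

327: h=5 → slot 5
349: h=6 → slot 6
943: h=5, probe 5,6,0 → slot 0
940: h=2 → slot 2
964: h=5, probe 5,6,0,1 → slot 1
Table: [943, 964, 940, ., ., 327, 349]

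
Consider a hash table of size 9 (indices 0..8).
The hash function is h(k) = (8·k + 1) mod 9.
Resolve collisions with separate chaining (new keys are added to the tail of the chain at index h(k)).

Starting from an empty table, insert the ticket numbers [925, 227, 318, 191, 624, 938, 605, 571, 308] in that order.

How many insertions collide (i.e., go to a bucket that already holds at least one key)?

5

Insert 925: h=3, bucket 3 empty -> new chain.
Insert 227: h=8, bucket 8 empty -> new chain.
Insert 318: h=7, bucket 7 empty -> new chain.
Insert 191: h=8, bucket 8 nonempty -> append to chain.
Insert 624: h=7, bucket 7 nonempty -> append to chain.
Insert 938: h=8, bucket 8 nonempty -> append to chain.
Insert 605: h=8, bucket 8 nonempty -> append to chain.
Insert 571: h=6, bucket 6 empty -> new chain.
Insert 308: h=8, bucket 8 nonempty -> append to chain.
Final buckets:
0: ∅
1: ∅
2: ∅
3: 925
4: ∅
5: ∅
6: 571
7: 318 -> 624
8: 227 -> 191 -> 938 -> 605 -> 308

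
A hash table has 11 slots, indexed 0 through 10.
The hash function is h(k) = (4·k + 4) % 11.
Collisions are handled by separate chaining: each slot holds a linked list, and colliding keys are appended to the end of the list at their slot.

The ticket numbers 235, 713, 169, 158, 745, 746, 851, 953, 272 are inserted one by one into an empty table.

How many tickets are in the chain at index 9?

Insert 235: h=9, bucket 9 empty → new chain.
Insert 713: h=7, bucket 7 empty → new chain.
Insert 169: h=9, bucket 9 nonempty → append to chain.
Insert 158: h=9, bucket 9 nonempty → append to chain.
Insert 745: h=3, bucket 3 empty → new chain.
Insert 746: h=7, bucket 7 nonempty → append to chain.
Insert 851: h=9, bucket 9 nonempty → append to chain.
Insert 953: h=10, bucket 10 empty → new chain.
Insert 272: h=3, bucket 3 nonempty → append to chain.
Final buckets:
0: -
1: -
2: -
3: 745 -> 272
4: -
5: -
6: -
7: 713 -> 746
8: -
9: 235 -> 169 -> 158 -> 851
10: 953

4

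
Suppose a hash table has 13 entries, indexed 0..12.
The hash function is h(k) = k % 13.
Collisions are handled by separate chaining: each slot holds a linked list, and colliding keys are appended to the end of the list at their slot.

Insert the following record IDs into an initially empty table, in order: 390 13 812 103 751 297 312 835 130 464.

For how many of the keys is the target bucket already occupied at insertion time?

390 -> bucket 0
13 -> bucket 0 (collision)
812 -> bucket 6
103 -> bucket 12
751 -> bucket 10
297 -> bucket 11
312 -> bucket 0 (collision)
835 -> bucket 3
130 -> bucket 0 (collision)
464 -> bucket 9
Final buckets:
0: 390 -> 13 -> 312 -> 130
1: ∅
2: ∅
3: 835
4: ∅
5: ∅
6: 812
7: ∅
8: ∅
9: 464
10: 751
11: 297
12: 103

3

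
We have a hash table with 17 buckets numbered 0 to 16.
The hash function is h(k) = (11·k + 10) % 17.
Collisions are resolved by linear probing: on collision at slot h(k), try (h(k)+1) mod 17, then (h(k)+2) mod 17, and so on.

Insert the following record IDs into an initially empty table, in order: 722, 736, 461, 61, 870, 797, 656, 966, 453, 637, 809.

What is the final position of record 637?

Insert 722: h=13, slot 13 empty -> index 13.
Insert 736: h=14, slot 14 empty -> index 14.
Insert 461: h=15, slot 15 empty -> index 15.
Insert 61: h=1, slot 1 empty -> index 1.
Insert 870: h=9, slot 9 empty -> index 9.
Insert 797: h=5, slot 5 empty -> index 5.
Insert 656: h=1, slot 1 occupied -> index 2.
Insert 966: h=11, slot 11 empty -> index 11.
Insert 453: h=12, slot 12 empty -> index 12.
Insert 637: h=13, slots 13,14,15 occupied -> index 16.
Insert 809: h=1, slots 1,2 occupied -> index 3.
Table: [_, 61, 656, 809, _, 797, _, _, _, 870, _, 966, 453, 722, 736, 461, 637]

16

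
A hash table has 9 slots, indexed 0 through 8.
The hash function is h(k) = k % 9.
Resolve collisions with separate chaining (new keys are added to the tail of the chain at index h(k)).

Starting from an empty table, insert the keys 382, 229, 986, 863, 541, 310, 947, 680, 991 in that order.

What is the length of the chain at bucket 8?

382 → bucket 4
229 → bucket 4 (collision)
986 → bucket 5
863 → bucket 8
541 → bucket 1
310 → bucket 4 (collision)
947 → bucket 2
680 → bucket 5 (collision)
991 → bucket 1 (collision)
Final buckets:
0: -
1: 541 -> 991
2: 947
3: -
4: 382 -> 229 -> 310
5: 986 -> 680
6: -
7: -
8: 863

1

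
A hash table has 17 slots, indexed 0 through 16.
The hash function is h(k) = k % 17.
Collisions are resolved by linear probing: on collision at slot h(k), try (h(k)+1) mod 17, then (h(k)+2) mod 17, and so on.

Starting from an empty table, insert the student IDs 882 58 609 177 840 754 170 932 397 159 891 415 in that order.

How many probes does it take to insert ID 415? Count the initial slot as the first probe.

7

882: h=15 → slot 15
58: h=7 → slot 7
609: h=14 → slot 14
177: h=7, probe 7,8 → slot 8
840: h=7, probe 7,8,9 → slot 9
754: h=6 → slot 6
170: h=0 → slot 0
932: h=14, probe 14,15,16 → slot 16
397: h=6, probe 6,7,8,9,10 → slot 10
159: h=6, probe 6,7,8,9,10,11 → slot 11
891: h=7, probe 7,8,9,10,11,12 → slot 12
415: h=7, probe 7,8,9,10,11,12,13 → slot 13
Table: [170, _, _, _, _, _, 754, 58, 177, 840, 397, 159, 891, 415, 609, 882, 932]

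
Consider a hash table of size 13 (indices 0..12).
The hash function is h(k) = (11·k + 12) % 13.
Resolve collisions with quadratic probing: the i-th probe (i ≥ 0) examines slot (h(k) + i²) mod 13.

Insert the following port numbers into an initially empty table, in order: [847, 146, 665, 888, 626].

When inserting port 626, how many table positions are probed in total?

847 hashes to 8; slot 8 is free -> place at 8.
146 hashes to 6; slot 6 is free -> place at 6.
665 hashes to 8; 8 taken -> place at 9.
888 hashes to 4; slot 4 is free -> place at 4.
626 hashes to 8; 8,9 taken -> place at 12.
Table: [—, —, —, —, 888, —, 146, —, 847, 665, —, —, 626]

3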